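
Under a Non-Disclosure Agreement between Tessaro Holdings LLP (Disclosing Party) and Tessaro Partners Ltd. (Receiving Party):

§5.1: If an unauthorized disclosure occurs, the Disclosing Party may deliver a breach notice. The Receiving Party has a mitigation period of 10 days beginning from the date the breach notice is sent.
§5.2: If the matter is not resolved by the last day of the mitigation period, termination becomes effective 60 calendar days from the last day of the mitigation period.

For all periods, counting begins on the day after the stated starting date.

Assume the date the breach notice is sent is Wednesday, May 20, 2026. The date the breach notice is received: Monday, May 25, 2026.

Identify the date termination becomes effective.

Jul 29, 2026

The last day of the mitigation period: 10 calendar days after May 20, 2026 is May 30, 2026.
The date termination becomes effective: 60 calendar days after May 30, 2026 is Jul 29, 2026.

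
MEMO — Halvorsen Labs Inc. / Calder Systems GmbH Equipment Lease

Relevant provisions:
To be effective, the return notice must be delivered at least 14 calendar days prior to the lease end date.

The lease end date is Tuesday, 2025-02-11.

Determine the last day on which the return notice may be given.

2025-01-28

Counting back 14 calendar days from 2025-02-11 gives 2025-01-28.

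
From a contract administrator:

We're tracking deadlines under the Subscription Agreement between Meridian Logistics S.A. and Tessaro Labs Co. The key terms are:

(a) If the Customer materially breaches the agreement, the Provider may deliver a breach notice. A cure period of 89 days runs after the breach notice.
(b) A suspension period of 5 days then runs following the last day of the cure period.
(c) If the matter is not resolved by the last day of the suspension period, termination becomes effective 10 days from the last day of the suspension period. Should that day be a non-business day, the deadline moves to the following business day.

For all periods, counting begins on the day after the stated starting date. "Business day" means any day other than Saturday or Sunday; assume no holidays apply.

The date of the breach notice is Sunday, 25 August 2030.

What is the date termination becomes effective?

Adding 89 calendar days to 25 August 2030 gives 22 November 2030, which is the last day of the cure period.
The last day of the suspension period: 5 calendar days after 22 November 2030 is 27 November 2030.
Adding 10 calendar days to 27 November 2030 gives 7 December 2030, which is the date termination becomes effective. That falls on a Saturday, so it rolls to the next business day, Monday, 9 December 2030.

9 December 2030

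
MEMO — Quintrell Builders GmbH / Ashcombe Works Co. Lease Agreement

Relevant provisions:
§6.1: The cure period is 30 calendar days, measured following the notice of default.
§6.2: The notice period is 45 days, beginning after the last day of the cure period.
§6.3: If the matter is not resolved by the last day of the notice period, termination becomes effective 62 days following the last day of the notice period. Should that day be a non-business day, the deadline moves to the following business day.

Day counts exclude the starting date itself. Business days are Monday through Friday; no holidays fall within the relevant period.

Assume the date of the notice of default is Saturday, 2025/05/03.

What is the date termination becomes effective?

2025/09/17

Adding 30 calendar days to 2025/05/03 gives 2025/06/02, which is the last day of the cure period.
Adding 45 calendar days to 2025/06/02 gives 2025/07/17, which is the last day of the notice period.
Adding 62 calendar days to 2025/07/17 gives 2025/09/17, which is the date termination becomes effective. 2025/09/17 is a Wednesday, so no roll-forward applies.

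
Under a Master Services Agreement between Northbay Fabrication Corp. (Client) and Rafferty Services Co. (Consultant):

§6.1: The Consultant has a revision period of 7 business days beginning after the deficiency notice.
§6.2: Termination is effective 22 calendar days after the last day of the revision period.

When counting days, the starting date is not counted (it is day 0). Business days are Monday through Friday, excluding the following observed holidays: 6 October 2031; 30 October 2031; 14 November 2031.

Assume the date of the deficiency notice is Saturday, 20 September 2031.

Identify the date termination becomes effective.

The last day of the revision period: counting 7 business days from Saturday, 20 September 2031 (Sep 22, Sep 23, Sep 24, Sep 25, Sep 26, Sep 29, Sep 30, skipping weekends) reaches Tuesday, 30 September 2031.
The date termination becomes effective: 30 September 2031 + 22 days = 22 October 2031.

22 October 2031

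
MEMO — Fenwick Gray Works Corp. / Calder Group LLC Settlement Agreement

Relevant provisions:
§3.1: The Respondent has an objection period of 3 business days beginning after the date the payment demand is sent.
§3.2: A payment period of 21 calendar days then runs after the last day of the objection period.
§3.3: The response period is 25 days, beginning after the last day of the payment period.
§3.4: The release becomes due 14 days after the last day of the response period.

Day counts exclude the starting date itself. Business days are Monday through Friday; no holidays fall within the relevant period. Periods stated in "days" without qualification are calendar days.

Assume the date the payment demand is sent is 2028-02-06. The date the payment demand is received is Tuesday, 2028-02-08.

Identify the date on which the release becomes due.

2028-04-09

The last day of the objection period: counting 3 business days from Sunday, 2028-02-06 (Feb 7, Feb 8, Feb 9, skipping weekends) reaches Wednesday, 2028-02-09.
The last day of the payment period: 21 calendar days after 2028-02-09 is 2028-03-01.
The last day of the response period: 25 calendar days after 2028-03-01 is 2028-03-26.
Adding 14 calendar days to 2028-03-26 gives 2028-04-09, which is the date on which the release becomes due.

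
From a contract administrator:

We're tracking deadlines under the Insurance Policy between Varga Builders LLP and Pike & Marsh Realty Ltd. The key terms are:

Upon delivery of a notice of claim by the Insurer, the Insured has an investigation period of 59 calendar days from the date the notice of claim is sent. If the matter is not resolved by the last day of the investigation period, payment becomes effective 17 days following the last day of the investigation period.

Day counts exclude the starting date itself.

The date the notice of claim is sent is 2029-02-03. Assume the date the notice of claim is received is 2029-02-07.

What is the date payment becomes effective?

2029-04-20

The last day of the investigation period: 2029-02-03 + 59 days = 2029-04-03.
The date payment becomes effective: 2029-04-03 + 17 days = 2029-04-20.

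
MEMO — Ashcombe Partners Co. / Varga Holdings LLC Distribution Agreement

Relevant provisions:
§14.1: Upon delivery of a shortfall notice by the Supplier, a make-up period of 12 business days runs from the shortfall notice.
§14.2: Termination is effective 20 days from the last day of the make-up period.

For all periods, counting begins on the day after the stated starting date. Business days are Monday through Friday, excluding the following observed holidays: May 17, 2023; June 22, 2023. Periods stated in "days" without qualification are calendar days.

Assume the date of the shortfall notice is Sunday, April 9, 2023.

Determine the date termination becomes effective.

May 15, 2023

The last day of the make-up period: 12 business days after Sunday, April 9, 2023, skipping weekends — Apr 10, Apr 11, Apr 12, Apr 13, …, Apr 21, Apr 24, Apr 25 — lands on Tuesday, April 25, 2023.
The date termination becomes effective: 20 calendar days after April 25, 2023 is May 15, 2023.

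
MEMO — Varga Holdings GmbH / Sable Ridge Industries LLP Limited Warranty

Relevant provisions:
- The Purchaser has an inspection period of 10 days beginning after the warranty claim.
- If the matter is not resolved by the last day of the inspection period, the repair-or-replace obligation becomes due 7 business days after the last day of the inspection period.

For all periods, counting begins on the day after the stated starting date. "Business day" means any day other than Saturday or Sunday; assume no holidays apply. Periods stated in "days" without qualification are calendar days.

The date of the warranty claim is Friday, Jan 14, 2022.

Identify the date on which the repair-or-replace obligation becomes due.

The last day of the inspection period: 10 calendar days after Jan 14, 2022 is Jan 24, 2022.
From Monday, Jan 24, 2022, 7 business days (Jan 25, Jan 26, Jan 27, Jan 28, Jan 31, Feb 1, Feb 2, skipping weekends) brings us to Wednesday, Feb 2, 2022, which is the date on which the repair-or-replace obligation becomes due.

Feb 2, 2022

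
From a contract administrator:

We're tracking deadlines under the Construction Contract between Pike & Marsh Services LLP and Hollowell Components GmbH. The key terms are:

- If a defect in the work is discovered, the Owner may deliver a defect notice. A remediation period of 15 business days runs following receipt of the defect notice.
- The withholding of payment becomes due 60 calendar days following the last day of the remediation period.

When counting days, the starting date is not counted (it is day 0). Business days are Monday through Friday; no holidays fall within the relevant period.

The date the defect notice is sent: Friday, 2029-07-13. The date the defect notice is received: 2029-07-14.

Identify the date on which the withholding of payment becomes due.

2029-10-02

The last day of the remediation period: 15 business days after Saturday, 2029-07-14, skipping weekends — Jul 16, Jul 17, Jul 18, Jul 19, …, Aug 1, Aug 2, Aug 3 — lands on Friday, 2029-08-03.
The date on which the withholding of payment becomes due: 60 calendar days after 2029-08-03 is 2029-10-02.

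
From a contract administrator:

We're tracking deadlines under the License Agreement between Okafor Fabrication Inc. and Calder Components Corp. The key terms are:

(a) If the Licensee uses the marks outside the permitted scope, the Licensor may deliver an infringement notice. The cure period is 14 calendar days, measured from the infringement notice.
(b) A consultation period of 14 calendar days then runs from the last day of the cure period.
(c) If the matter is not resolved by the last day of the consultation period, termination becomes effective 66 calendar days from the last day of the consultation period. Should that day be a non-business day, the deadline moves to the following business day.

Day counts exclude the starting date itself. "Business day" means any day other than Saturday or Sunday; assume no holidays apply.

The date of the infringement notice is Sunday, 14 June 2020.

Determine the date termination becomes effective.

Adding 14 calendar days to 14 June 2020 gives 28 June 2020, which is the last day of the cure period.
The last day of the consultation period: 14 calendar days after 28 June 2020 is 12 July 2020.
The date termination becomes effective: 66 calendar days after 12 July 2020 is 16 September 2020. 16 September 2020 is a Wednesday, so no roll-forward applies.

16 September 2020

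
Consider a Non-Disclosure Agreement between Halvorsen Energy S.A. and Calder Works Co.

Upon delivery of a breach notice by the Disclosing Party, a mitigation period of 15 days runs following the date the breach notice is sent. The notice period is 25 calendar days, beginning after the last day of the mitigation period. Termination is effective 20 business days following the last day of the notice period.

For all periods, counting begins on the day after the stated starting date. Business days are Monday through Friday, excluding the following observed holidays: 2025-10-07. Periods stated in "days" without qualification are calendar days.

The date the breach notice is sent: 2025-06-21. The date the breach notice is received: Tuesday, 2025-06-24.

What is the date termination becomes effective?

Adding 15 calendar days to 2025-06-21 gives 2025-07-06, which is the last day of the mitigation period.
Adding 25 calendar days to 2025-07-06 gives 2025-07-31, which is the last day of the notice period.
The date termination becomes effective: counting 20 business days from Thursday, 2025-07-31 (Aug 1, Aug 4, Aug 5, Aug 6, …, Aug 26, Aug 27, Aug 28, skipping weekends) reaches Thursday, 2025-08-28.

2025-08-28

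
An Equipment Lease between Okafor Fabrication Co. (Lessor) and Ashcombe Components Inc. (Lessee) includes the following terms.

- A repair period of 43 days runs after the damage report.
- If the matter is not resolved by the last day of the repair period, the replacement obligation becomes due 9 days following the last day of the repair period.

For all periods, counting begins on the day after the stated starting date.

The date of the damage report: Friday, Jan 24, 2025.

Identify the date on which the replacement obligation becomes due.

The last day of the repair period: Jan 24, 2025 + 43 days = Mar 8, 2025.
The date on which the replacement obligation becomes due: 9 calendar days after Mar 8, 2025 is Mar 17, 2025.

Mar 17, 2025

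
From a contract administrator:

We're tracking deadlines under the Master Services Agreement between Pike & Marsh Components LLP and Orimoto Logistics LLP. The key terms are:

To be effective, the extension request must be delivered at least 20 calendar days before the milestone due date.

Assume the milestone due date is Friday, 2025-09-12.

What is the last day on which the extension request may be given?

2025-08-23

Counting back 20 calendar days from 2025-09-12 gives 2025-08-23.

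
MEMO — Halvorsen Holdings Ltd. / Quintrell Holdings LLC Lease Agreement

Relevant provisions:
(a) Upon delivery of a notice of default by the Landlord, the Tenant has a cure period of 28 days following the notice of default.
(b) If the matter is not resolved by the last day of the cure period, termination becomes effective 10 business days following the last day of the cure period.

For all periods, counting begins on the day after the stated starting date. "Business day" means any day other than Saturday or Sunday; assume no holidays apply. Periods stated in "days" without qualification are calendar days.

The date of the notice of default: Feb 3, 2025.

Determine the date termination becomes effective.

Mar 17, 2025

The last day of the cure period: Feb 3, 2025 + 28 days = Mar 3, 2025.
From Monday, Mar 3, 2025, 10 business days (Mar 4, Mar 5, Mar 6, Mar 7, Mar 10, Mar 11, Mar 12, Mar 13, Mar 14, Mar 17, skipping weekends) brings us to Monday, Mar 17, 2025, which is the date termination becomes effective.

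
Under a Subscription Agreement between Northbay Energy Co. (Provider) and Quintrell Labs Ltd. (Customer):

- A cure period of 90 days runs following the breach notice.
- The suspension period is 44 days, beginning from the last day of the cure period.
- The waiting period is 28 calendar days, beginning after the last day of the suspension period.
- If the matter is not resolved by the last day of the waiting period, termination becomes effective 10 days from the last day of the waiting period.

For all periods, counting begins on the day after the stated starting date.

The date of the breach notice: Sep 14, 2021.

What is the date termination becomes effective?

Adding 90 calendar days to Sep 14, 2021 gives Dec 13, 2021, which is the last day of the cure period.
The last day of the suspension period: 44 calendar days after Dec 13, 2021 is Jan 26, 2022.
Adding 28 calendar days to Jan 26, 2022 gives Feb 23, 2022, which is the last day of the waiting period.
The date termination becomes effective: Feb 23, 2022 + 10 days = Mar 5, 2022.

Mar 5, 2022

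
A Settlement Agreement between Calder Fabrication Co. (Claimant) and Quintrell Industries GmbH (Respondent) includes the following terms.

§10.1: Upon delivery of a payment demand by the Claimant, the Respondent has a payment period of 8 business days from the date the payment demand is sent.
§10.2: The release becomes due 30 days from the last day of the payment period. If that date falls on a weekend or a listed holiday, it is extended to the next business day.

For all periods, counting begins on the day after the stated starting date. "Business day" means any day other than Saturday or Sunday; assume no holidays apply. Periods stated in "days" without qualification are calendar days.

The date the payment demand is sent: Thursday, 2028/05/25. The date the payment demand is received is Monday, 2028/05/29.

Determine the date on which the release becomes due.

2028/07/06

The last day of the payment period: 8 business days after Thursday, 2028/05/25, skipping weekends — May 26, May 29, May 30, May 31, Jun 1, Jun 2, Jun 5, Jun 6 — lands on Tuesday, 2028/06/06.
The date on which the release becomes due: 2028/06/06 + 30 days = 2028/07/06. 2028/07/06 is a Thursday, so no roll-forward applies.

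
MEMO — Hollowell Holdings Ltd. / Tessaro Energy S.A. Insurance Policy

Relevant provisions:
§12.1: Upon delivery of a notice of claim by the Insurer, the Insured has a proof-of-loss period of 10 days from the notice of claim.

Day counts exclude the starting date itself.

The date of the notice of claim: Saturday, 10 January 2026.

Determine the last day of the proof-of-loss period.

Adding 10 calendar days to 10 January 2026 gives 20 January 2026, which is the last day of the proof-of-loss period.

20 January 2026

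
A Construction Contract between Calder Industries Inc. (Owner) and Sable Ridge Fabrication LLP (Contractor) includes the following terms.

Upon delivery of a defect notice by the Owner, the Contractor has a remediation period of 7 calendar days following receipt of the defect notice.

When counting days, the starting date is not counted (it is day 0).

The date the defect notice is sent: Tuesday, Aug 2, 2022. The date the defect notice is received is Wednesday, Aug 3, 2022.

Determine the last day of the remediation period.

The last day of the remediation period: 7 calendar days after Aug 3, 2022 is Aug 10, 2022.

Aug 10, 2022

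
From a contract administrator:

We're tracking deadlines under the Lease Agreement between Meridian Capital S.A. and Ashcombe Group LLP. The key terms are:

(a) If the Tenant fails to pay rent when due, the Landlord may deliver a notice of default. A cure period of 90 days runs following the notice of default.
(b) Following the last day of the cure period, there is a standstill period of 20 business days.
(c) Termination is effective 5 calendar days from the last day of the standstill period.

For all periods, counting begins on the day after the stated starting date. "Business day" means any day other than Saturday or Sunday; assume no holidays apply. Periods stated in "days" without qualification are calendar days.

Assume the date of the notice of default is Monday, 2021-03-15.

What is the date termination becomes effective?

The last day of the cure period: 90 calendar days after 2021-03-15 is 2021-06-13.
The last day of the standstill period: 20 business days after Sunday, 2021-06-13, skipping weekends — Jun 14, Jun 15, Jun 16, Jun 17, …, Jul 7, Jul 8, Jul 9 — lands on Friday, 2021-07-09.
The date termination becomes effective: 5 calendar days after 2021-07-09 is 2021-07-14.

2021-07-14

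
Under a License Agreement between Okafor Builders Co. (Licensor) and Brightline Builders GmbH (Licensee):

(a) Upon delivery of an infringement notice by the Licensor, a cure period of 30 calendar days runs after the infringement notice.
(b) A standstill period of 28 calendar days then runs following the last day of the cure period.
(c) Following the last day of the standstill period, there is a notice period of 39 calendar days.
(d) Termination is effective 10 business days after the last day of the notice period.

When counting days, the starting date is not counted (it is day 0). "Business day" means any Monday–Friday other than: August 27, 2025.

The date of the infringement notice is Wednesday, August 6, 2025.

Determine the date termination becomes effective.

The last day of the cure period: August 6, 2025 + 30 days = September 5, 2025.
The last day of the standstill period: September 5, 2025 + 28 days = October 3, 2025.
Adding 39 calendar days to October 3, 2025 gives November 11, 2025, which is the last day of the notice period.
The date termination becomes effective: 10 business days after Tuesday, November 11, 2025, skipping weekends — Nov 12, Nov 13, Nov 14, Nov 17, Nov 18, Nov 19, Nov 20, Nov 21, Nov 24, Nov 25 — lands on Tuesday, November 25, 2025.

November 25, 2025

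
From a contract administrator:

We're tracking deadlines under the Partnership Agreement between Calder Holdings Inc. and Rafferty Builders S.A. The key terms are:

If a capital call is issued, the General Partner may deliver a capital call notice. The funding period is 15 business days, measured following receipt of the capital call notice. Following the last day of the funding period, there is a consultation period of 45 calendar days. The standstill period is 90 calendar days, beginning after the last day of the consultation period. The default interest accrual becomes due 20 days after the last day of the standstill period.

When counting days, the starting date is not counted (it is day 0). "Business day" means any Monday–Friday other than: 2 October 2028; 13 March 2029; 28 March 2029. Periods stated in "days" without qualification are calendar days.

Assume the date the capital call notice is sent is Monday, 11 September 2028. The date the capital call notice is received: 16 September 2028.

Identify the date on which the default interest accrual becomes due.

The last day of the funding period: counting 15 business days from Saturday, 16 September 2028 (Sep 18, Sep 19, Sep 20, Sep 21, …, Oct 5, Oct 6, Oct 9, skipping weekends and the listed holiday on Oct 2) reaches Monday, 9 October 2028.
Adding 45 calendar days to 9 October 2028 gives 23 November 2028, which is the last day of the consultation period.
Adding 90 calendar days to 23 November 2028 gives 21 February 2029, which is the last day of the standstill period.
The date on which the default interest accrual becomes due: 21 February 2029 + 20 days = 13 March 2029.

13 March 2029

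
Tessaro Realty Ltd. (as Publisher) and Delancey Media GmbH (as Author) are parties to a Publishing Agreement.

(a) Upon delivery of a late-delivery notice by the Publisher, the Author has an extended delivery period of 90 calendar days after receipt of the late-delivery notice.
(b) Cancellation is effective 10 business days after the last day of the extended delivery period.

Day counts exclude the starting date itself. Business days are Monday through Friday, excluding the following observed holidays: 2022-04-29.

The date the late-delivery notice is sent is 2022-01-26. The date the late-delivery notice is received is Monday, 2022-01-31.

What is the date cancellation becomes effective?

2022-05-13

The last day of the extended delivery period: 90 calendar days after 2022-01-31 is 2022-05-01.
From Sunday, 2022-05-01, 10 business days (May 2, May 3, May 4, May 5, May 6, May 9, May 10, May 11, May 12, May 13, skipping weekends) brings us to Friday, 2022-05-13, which is the date cancellation becomes effective.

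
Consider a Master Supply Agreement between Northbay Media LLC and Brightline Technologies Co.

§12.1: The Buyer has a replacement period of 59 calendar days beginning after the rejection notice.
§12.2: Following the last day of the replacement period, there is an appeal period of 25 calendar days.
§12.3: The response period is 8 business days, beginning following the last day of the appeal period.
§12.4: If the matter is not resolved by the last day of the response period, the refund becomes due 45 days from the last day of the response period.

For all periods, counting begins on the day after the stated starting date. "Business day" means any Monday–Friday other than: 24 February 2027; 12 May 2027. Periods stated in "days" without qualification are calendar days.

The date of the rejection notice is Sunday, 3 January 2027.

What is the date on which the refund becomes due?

Adding 59 calendar days to 3 January 2027 gives 3 March 2027, which is the last day of the replacement period.
Adding 25 calendar days to 3 March 2027 gives 28 March 2027, which is the last day of the appeal period.
From Sunday, 28 March 2027, 8 business days (Mar 29, Mar 30, Mar 31, Apr 1, Apr 2, Apr 5, Apr 6, Apr 7, skipping weekends) brings us to Wednesday, 7 April 2027, which is the last day of the response period.
The date on which the refund becomes due: 45 calendar days after 7 April 2027 is 22 May 2027.

22 May 2027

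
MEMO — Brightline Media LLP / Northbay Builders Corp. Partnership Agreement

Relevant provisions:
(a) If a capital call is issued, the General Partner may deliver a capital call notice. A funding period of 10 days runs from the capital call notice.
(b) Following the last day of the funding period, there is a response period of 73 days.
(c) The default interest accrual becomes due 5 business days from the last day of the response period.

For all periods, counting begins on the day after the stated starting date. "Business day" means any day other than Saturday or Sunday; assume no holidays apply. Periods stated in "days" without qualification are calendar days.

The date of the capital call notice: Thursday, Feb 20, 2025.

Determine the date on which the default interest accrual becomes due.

May 21, 2025

The last day of the funding period: 10 calendar days after Feb 20, 2025 is Mar 2, 2025.
The last day of the response period: 73 calendar days after Mar 2, 2025 is May 14, 2025.
The date on which the default interest accrual becomes due: 5 business days after Wednesday, May 14, 2025, skipping weekends — May 15, May 16, May 19, May 20, May 21 — lands on Wednesday, May 21, 2025.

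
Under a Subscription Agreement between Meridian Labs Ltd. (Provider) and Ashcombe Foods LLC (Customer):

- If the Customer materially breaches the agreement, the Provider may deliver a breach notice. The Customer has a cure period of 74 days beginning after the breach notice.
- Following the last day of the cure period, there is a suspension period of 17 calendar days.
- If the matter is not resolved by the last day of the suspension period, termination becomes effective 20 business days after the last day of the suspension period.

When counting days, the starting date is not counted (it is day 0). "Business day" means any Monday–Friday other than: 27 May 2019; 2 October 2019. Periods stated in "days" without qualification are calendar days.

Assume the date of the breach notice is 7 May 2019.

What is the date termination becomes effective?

3 September 2019

The last day of the cure period: 7 May 2019 + 74 days = 20 July 2019.
The last day of the suspension period: 20 July 2019 + 17 days = 6 August 2019.
The date termination becomes effective: counting 20 business days from Tuesday, 6 August 2019 (Aug 7, Aug 8, Aug 9, Aug 12, …, Aug 30, Sep 2, Sep 3, skipping weekends) reaches Tuesday, 3 September 2019.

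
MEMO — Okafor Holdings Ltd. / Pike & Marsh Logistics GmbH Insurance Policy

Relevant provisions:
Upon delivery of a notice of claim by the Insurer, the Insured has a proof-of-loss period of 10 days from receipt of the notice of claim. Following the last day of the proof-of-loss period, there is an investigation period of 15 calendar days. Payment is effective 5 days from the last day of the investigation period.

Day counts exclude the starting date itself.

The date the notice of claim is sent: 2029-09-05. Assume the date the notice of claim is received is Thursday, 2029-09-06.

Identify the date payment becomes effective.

2029-10-06

Adding 10 calendar days to 2029-09-06 gives 2029-09-16, which is the last day of the proof-of-loss period.
Adding 15 calendar days to 2029-09-16 gives 2029-10-01, which is the last day of the investigation period.
The date payment becomes effective: 2029-10-01 + 5 days = 2029-10-06.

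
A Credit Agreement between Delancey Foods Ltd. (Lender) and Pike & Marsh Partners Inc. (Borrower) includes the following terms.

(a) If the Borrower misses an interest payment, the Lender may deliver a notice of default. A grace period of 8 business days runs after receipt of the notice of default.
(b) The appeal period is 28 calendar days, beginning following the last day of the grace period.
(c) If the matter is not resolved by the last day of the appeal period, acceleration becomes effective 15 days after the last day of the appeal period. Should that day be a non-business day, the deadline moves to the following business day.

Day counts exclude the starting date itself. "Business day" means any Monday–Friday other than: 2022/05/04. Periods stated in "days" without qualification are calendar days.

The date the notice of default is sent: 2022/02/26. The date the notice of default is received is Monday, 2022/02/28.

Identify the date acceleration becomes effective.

The last day of the grace period: 8 business days after Monday, 2022/02/28, skipping weekends — Mar 1, Mar 2, Mar 3, Mar 4, Mar 7, Mar 8, Mar 9, Mar 10 — lands on Thursday, 2022/03/10.
The last day of the appeal period: 28 calendar days after 2022/03/10 is 2022/04/07.
The date acceleration becomes effective: 15 calendar days after 2022/04/07 is 2022/04/22. 2022/04/22 is a Friday and is not a listed holiday, so no roll-forward applies.

2022/04/22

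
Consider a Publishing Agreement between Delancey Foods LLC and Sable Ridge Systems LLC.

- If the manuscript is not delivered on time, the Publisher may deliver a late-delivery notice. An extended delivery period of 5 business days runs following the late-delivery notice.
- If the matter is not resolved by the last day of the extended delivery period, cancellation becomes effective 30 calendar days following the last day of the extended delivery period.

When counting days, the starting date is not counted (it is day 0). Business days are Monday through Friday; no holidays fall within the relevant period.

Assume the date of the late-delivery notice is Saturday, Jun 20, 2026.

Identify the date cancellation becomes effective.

From Saturday, Jun 20, 2026, 5 business days (Jun 22, Jun 23, Jun 24, Jun 25, Jun 26, skipping weekends) brings us to Friday, Jun 26, 2026, which is the last day of the extended delivery period.
The date cancellation becomes effective: 30 calendar days after Jun 26, 2026 is Jul 26, 2026.

Jul 26, 2026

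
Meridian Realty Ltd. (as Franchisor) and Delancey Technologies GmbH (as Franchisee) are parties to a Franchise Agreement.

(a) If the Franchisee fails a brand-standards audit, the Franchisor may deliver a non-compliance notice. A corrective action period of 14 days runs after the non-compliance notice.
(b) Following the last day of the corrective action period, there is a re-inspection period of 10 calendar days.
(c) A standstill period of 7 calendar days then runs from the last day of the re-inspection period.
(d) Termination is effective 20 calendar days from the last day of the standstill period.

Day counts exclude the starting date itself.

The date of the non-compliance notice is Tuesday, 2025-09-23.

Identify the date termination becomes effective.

The last day of the corrective action period: 2025-09-23 + 14 days = 2025-10-07.
The last day of the re-inspection period: 2025-10-07 + 10 days = 2025-10-17.
Adding 7 calendar days to 2025-10-17 gives 2025-10-24, which is the last day of the standstill period.
The date termination becomes effective: 20 calendar days after 2025-10-24 is 2025-11-13.

2025-11-13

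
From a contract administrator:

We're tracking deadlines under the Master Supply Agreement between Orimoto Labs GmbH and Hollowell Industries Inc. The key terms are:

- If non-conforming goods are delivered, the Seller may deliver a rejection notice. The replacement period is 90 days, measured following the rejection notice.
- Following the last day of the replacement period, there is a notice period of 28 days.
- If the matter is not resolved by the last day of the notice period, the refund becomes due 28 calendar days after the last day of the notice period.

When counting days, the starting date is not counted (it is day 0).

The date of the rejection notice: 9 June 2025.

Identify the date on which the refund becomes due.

2 November 2025

The last day of the replacement period: 90 calendar days after 9 June 2025 is 7 September 2025.
Adding 28 calendar days to 7 September 2025 gives 5 October 2025, which is the last day of the notice period.
The date on which the refund becomes due: 28 calendar days after 5 October 2025 is 2 November 2025.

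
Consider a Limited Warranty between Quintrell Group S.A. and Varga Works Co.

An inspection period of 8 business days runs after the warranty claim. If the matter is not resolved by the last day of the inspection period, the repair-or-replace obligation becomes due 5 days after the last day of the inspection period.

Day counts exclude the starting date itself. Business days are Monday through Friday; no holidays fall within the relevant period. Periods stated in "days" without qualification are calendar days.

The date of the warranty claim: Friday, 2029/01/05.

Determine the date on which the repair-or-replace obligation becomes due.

2029/01/22

From Friday, 2029/01/05, 8 business days (Jan 8, Jan 9, Jan 10, Jan 11, Jan 12, Jan 15, Jan 16, Jan 17, skipping weekends) brings us to Wednesday, 2029/01/17, which is the last day of the inspection period.
The date on which the repair-or-replace obligation becomes due: 2029/01/17 + 5 days = 2029/01/22.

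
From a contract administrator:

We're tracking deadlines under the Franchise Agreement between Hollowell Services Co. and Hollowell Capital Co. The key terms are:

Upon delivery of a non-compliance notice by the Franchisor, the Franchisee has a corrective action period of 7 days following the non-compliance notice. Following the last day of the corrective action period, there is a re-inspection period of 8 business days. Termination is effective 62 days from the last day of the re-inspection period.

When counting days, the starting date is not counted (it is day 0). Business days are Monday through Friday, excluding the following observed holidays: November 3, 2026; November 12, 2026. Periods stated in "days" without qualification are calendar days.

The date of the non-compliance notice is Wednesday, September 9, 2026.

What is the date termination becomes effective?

November 29, 2026

Adding 7 calendar days to September 9, 2026 gives September 16, 2026, which is the last day of the corrective action period.
From Wednesday, September 16, 2026, 8 business days (Sep 17, Sep 18, Sep 21, Sep 22, Sep 23, Sep 24, Sep 25, Sep 28, skipping weekends) brings us to Monday, September 28, 2026, which is the last day of the re-inspection period.
Adding 62 calendar days to September 28, 2026 gives November 29, 2026, which is the date termination becomes effective.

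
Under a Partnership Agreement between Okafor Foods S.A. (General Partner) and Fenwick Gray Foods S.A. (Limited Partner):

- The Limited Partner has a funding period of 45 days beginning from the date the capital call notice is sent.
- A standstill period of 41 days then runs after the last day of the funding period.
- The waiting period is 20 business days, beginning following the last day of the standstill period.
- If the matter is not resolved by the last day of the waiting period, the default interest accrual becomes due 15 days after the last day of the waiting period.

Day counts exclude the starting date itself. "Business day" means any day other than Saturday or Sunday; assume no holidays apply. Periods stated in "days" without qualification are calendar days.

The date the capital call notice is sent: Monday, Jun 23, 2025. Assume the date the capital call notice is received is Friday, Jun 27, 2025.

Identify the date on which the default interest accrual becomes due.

The last day of the funding period: Jun 23, 2025 + 45 days = Aug 7, 2025.
The last day of the standstill period: Aug 7, 2025 + 41 days = Sep 17, 2025.
The last day of the waiting period: counting 20 business days from Wednesday, Sep 17, 2025 (Sep 18, Sep 19, Sep 22, Sep 23, …, Oct 13, Oct 14, Oct 15, skipping weekends) reaches Wednesday, Oct 15, 2025.
The date on which the default interest accrual becomes due: Oct 15, 2025 + 15 days = Oct 30, 2025.

Oct 30, 2025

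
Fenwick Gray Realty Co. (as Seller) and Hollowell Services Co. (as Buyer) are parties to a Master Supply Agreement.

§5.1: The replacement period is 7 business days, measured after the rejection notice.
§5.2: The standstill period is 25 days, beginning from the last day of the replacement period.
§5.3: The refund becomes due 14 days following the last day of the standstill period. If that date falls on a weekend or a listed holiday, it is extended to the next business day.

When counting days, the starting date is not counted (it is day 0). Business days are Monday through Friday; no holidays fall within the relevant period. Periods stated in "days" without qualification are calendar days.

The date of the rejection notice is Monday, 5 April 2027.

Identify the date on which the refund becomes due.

24 May 2027

The last day of the replacement period: 7 business days after Monday, 5 April 2027, skipping weekends — Apr 6, Apr 7, Apr 8, Apr 9, Apr 12, Apr 13, Apr 14 — lands on Wednesday, 14 April 2027.
Adding 25 calendar days to 14 April 2027 gives 9 May 2027, which is the last day of the standstill period.
Adding 14 calendar days to 9 May 2027 gives 23 May 2027, which is the date on which the refund becomes due. That falls on a Sunday, so it rolls to the next business day, Monday, 24 May 2027.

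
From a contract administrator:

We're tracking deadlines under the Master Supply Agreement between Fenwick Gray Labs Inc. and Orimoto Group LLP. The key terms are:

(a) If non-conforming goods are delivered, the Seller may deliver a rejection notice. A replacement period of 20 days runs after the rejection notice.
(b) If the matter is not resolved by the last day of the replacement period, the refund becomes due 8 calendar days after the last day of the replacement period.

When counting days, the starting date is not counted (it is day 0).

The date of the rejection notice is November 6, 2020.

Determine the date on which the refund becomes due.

December 4, 2020

Adding 20 calendar days to November 6, 2020 gives November 26, 2020, which is the last day of the replacement period.
Adding 8 calendar days to November 26, 2020 gives December 4, 2020, which is the date on which the refund becomes due.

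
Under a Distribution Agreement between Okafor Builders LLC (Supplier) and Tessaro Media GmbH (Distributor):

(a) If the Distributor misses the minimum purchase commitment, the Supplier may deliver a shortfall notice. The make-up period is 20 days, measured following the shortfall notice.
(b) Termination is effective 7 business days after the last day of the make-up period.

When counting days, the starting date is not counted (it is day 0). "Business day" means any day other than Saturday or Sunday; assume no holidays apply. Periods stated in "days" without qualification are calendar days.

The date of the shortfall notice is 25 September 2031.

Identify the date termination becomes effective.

The last day of the make-up period: 20 calendar days after 25 September 2031 is 15 October 2031.
From Wednesday, 15 October 2031, 7 business days (Oct 16, Oct 17, Oct 20, Oct 21, Oct 22, Oct 23, Oct 24, skipping weekends) brings us to Friday, 24 October 2031, which is the date termination becomes effective.

24 October 2031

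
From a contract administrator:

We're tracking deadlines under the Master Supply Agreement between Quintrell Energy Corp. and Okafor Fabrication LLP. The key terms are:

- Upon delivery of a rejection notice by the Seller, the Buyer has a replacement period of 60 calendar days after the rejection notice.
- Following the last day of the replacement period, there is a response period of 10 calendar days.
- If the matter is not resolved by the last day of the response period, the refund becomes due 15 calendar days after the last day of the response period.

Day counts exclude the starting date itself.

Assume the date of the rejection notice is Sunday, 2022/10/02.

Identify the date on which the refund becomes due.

2022/12/26

The last day of the replacement period: 2022/10/02 + 60 days = 2022/12/01.
The last day of the response period: 2022/12/01 + 10 days = 2022/12/11.
Adding 15 calendar days to 2022/12/11 gives 2022/12/26, which is the date on which the refund becomes due.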